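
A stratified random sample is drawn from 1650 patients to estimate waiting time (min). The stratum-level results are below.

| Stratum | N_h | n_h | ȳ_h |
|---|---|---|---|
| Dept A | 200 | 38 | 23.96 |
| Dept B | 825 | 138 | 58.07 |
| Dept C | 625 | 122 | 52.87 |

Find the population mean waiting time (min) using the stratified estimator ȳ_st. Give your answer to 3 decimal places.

N = Σ N_h = 1650. Stratum weights W_h = N_h/N.
ȳ_st = (200·23.96 + 825·58.07 + 625·52.87) / 1650 = 51.96576

ȳ_st ≈ 51.966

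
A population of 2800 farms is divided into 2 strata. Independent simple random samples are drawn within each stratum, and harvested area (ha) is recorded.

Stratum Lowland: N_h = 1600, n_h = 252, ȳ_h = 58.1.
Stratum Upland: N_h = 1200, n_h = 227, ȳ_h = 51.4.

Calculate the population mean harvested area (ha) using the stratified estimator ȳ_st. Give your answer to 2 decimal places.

N = Σ N_h = 2800. Stratum weights W_h = N_h/N.
ȳ_st = (1600·58.1 + 1200·51.4) / 2800 = 55.2286

ȳ_st ≈ 55.23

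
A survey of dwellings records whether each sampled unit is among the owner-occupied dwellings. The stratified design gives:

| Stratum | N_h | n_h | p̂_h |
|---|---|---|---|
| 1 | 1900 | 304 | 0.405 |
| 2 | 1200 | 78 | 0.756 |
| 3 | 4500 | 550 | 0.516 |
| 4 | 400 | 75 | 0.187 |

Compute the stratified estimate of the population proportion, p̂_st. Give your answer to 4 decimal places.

N = 8000; stratum weights W_h = N_h/N.
p̂_st = Σ W_h p̂_h = (1900·0.405 + 1200·0.756 + 4500·0.516 + 400·0.187)/8000 = 0.50919

p̂_st ≈ 0.5092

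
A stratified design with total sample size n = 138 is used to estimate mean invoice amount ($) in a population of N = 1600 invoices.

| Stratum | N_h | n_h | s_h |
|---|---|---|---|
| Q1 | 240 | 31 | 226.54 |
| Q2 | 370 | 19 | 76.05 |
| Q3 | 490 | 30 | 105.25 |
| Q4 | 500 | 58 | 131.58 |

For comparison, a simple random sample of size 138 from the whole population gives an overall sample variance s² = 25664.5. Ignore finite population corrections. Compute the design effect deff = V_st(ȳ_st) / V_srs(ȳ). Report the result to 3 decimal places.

deff ≈ 0.631

V̂(ȳ_st) = Σ W_h² s_h²/n_h, with W_h = N_h/N and N = 1600:
  stratum Q1: (240/1600)²·226.54²/31 = 37.2487
  stratum Q2: (370/1600)²·76.05²/19 = 16.2783
  stratum Q3: (490/1600)²·105.25²/30 = 34.6318
  stratum Q4: (500/1600)²·131.58²/58 = 29.1509
V_st = 117.31
V_srs = s²/n = 25664.5/138 = 185.975
deff = V_st / V_srs = 117.31/185.975 = 0.6308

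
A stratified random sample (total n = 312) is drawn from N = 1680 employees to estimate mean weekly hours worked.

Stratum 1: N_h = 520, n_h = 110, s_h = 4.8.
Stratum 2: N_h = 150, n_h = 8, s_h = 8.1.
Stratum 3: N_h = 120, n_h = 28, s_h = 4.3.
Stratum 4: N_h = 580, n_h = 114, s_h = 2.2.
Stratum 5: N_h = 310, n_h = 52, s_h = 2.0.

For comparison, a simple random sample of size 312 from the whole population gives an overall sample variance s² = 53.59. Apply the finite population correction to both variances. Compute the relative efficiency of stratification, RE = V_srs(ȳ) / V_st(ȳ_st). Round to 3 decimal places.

V̂(ȳ_st) = Σ W_h² (1 − n_h/N_h) s_h²/n_h, with W_h = N_h/N and N = 1680:
  stratum 1: (520/1680)²·(1 − 110/520)·4.8²/110 = 0.0158219
  stratum 2: (150/1680)²·(1 − 8/150)·8.1²/8 = 0.0618929
  stratum 3: (120/1680)²·(1 − 28/120)·4.3²/28 = 0.00258303
  stratum 4: (580/1680)²·(1 − 114/580)·2.2²/114 = 0.0040657
  stratum 5: (310/1680)²·(1 − 52/310)·2.0²/52 = 0.00217981
V_st = 0.0865434
V_srs = (1 − 312/1680)·53.59/312 = 0.139864
Relative efficiency = V_srs / V_st = 0.139864/0.0865434 = 1.6161

RE ≈ 1.616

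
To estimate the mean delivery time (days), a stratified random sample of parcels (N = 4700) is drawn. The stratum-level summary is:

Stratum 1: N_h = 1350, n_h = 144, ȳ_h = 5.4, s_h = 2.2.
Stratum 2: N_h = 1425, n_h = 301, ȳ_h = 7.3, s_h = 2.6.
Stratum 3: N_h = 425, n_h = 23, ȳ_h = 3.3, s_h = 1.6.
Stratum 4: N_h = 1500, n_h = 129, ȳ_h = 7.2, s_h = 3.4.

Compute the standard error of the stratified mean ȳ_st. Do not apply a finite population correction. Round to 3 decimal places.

V̂(ȳ_st) = Σ W_h² s_h²/n_h, with W_h = N_h/N and N = 4700:
  stratum 1: (1350/4700)²·2.2²/144 = 0.00277303
  stratum 2: (1425/4700)²·2.6²/301 = 0.0020645
  stratum 3: (425/4700)²·1.6²/23 = 0.000910111
  stratum 4: (1500/4700)²·3.4²/129 = 0.00912756
V̂(ȳ_st) = 0.0148752
SE(ȳ_st) = √0.0148752 = 0.121964

SE(ȳ_st) ≈ 0.122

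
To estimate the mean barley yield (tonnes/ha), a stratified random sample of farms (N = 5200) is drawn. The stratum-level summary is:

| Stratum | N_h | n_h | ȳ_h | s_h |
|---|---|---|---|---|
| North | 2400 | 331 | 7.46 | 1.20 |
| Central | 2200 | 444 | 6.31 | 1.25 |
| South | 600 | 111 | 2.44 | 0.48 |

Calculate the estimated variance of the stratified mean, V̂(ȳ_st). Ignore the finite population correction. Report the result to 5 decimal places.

V̂(ȳ_st) ≈ 0.00158

V̂(ȳ_st) = Σ W_h² s_h²/n_h, with W_h = N_h/N and N = 5200:
  stratum North: (2400/5200)²·1.20²/331 = 0.000926724
  stratum Central: (2200/5200)²·1.25²/444 = 0.000629906
  stratum South: (600/5200)²·0.48²/111 = 2.76347e-05
V̂(ȳ_st) = 0.00158426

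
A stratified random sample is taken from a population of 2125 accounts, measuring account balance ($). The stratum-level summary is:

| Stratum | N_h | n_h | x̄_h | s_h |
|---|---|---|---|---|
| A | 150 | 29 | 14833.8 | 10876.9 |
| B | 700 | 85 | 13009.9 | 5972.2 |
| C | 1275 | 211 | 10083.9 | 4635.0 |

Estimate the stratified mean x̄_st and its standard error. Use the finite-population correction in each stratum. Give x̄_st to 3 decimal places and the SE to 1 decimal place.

x̄_st ≈ 11383.046, SE ≈ 294.9

x̄_st = Σ W_h x̄_h = (150·14833.8 + 700·13009.9 + 1275·10083.9)/2125 = 11383.04588
V̂(x̄_st) = Σ W_h² (1 − n_h/N_h) s_h²/n_h, with W_h = N_h/N and N = 2125:
  stratum A: (150/2125)²·(1 − 29/150)·10876.9²/29 = 16397.3
  stratum B: (700/2125)²·(1 − 85/700)·5972.2²/85 = 40004.2
  stratum C: (1275/2125)²·(1 − 211/1275)·4635.0²/211 = 30588
V̂(x̄_st) = 86989.4
SE(x̄_st) = √86989.4 = 294.94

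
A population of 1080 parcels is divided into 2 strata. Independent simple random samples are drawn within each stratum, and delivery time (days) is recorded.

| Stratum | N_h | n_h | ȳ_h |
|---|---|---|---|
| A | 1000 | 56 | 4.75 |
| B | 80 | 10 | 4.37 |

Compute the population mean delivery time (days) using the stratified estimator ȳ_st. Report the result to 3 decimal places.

N = Σ N_h = 1080. Stratum weights W_h = N_h/N.
ȳ_st = (1000·4.75 + 80·4.37) / 1080 = 4.72185

ȳ_st ≈ 4.722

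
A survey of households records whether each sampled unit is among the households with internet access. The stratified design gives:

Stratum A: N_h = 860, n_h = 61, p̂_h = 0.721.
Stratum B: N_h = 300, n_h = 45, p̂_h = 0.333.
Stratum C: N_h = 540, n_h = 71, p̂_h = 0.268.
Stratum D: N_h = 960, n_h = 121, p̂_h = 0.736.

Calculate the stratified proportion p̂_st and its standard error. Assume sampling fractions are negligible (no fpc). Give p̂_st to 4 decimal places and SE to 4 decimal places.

p̂_st ≈ 0.5907, SE ≈ 0.0272

N = 2660; stratum weights W_h = N_h/N.
p̂_st = Σ W_h p̂_h = (860·0.721 + 300·0.333 + 540·0.268 + 960·0.736)/2660 = 0.59069
V̂(p̂_st) = Σ W_h² p̂_h(1−p̂_h)/(n_h−1):
  stratum A: (860/2660)²·0.721·0.279/60 = 0.000350447
  stratum B: (300/2660)²·0.333·0.667/44 = 6.42091e-05
  stratum C: (540/2660)²·0.268·0.732/70 = 0.000115497
  stratum D: (960/2660)²·0.736·0.264/120 = 0.000210902
V̂(p̂_st) = 0.000741055; SE = √V̂ = 0.0272223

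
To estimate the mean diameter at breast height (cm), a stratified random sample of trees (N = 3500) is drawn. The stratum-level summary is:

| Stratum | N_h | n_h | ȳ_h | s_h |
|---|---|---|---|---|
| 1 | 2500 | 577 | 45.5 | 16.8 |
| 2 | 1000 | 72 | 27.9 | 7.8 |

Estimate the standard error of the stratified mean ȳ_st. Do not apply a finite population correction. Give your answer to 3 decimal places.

SE(ȳ_st) ≈ 0.564

V̂(ȳ_st) = Σ W_h² s_h²/n_h, with W_h = N_h/N and N = 3500:
  stratum 1: (2500/3500)²·16.8²/577 = 0.249567
  stratum 2: (1000/3500)²·7.8²/72 = 0.0689796
V̂(ȳ_st) = 0.318546
SE(ȳ_st) = √0.318546 = 0.564399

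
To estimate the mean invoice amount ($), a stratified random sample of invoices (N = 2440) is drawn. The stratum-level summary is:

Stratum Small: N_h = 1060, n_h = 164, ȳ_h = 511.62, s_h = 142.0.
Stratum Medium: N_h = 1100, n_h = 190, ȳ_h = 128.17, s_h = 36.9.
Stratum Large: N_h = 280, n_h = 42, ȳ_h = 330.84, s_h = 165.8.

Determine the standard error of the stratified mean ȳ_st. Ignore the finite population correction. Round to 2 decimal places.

SE(ȳ_st) ≈ 5.77

V̂(ȳ_st) = Σ W_h² s_h²/n_h, with W_h = N_h/N and N = 2440:
  stratum Small: (1060/2440)²·142.0²/164 = 23.2041
  stratum Medium: (1100/2440)²·36.9²/190 = 1.45648
  stratum Large: (280/2440)²·165.8²/42 = 8.61899
V̂(ȳ_st) = 33.2796
SE(ȳ_st) = √33.2796 = 5.76885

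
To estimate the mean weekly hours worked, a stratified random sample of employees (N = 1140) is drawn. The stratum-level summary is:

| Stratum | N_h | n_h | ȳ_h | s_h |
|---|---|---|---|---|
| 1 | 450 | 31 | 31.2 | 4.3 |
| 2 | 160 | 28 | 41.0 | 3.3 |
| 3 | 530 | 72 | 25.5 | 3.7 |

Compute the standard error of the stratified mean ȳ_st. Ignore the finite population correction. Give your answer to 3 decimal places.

SE(ȳ_st) ≈ 0.376

V̂(ȳ_st) = Σ W_h² s_h²/n_h, with W_h = N_h/N and N = 1140:
  stratum 1: (450/1140)²·4.3²/31 = 0.0929374
  stratum 2: (160/1140)²·3.3²/28 = 0.00766126
  stratum 3: (530/1140)²·3.7²/72 = 0.0410973
V̂(ȳ_st) = 0.141696
SE(ȳ_st) = √0.141696 = 0.376425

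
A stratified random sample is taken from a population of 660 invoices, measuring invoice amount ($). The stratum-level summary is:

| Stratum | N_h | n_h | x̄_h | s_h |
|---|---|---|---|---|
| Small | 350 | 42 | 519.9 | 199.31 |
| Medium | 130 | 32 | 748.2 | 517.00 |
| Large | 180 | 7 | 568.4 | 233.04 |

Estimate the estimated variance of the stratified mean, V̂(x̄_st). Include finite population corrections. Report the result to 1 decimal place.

V̂(x̄_st) ≈ 1033.0

V̂(x̄_st) = Σ W_h² (1 − n_h/N_h) s_h²/n_h, with W_h = N_h/N and N = 660:
  stratum Small: (350/660)²·(1 − 42/350)·199.31²/42 = 234.067
  stratum Medium: (130/660)²·(1 − 32/130)·517.00²/32 = 244.294
  stratum Large: (180/660)²·(1 − 7/180)·233.04²/7 = 554.618
V̂(x̄_st) = 1032.98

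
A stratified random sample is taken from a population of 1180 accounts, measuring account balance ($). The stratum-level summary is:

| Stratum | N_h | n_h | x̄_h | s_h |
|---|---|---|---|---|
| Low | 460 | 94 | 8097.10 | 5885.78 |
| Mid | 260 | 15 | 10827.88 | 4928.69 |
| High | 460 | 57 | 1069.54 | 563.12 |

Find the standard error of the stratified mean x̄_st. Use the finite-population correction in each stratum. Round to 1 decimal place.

V̂(x̄_st) = Σ W_h² (1 − n_h/N_h) s_h²/n_h, with W_h = N_h/N and N = 1180:
  stratum Low: (460/1180)²·(1 − 94/460)·5885.78²/94 = 44561
  stratum Mid: (260/1180)²·(1 − 15/260)·4928.69²/15 = 74087.9
  stratum High: (460/1180)²·(1 − 57/460)·563.12²/57 = 740.672
V̂(x̄_st) = 119390
SE(x̄_st) = √119390 = 345.528

SE(x̄_st) ≈ 345.5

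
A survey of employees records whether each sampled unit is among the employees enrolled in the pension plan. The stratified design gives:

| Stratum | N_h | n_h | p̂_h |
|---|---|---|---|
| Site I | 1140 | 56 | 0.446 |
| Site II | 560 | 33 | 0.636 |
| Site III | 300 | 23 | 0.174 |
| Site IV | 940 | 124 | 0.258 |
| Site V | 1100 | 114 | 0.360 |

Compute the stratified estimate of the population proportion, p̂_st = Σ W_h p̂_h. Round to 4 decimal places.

p̂_st ≈ 0.3850

N = 4040; stratum weights W_h = N_h/N.
p̂_st = Σ W_h p̂_h = (1140·0.446 + 560·0.636 + 300·0.174 + 940·0.258 + 1100·0.360)/4040 = 0.38498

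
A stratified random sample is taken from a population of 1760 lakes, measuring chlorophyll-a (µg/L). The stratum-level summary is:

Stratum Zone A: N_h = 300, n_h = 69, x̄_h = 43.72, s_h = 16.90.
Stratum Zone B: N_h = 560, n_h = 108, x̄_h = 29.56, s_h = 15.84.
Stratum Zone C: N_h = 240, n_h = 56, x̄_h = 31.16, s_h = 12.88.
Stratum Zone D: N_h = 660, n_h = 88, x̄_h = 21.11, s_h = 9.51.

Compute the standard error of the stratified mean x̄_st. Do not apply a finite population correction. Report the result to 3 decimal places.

V̂(x̄_st) = Σ W_h² s_h²/n_h, with W_h = N_h/N and N = 1760:
  stratum Zone A: (300/1760)²·16.90²/69 = 0.120266
  stratum Zone B: (560/1760)²·15.84²/108 = 0.2352
  stratum Zone C: (240/1760)²·12.88²/56 = 0.055086
  stratum Zone D: (660/1760)²·9.51²/88 = 0.144524
V̂(x̄_st) = 0.555076
SE(x̄_st) = √0.555076 = 0.745034

SE(x̄_st) ≈ 0.745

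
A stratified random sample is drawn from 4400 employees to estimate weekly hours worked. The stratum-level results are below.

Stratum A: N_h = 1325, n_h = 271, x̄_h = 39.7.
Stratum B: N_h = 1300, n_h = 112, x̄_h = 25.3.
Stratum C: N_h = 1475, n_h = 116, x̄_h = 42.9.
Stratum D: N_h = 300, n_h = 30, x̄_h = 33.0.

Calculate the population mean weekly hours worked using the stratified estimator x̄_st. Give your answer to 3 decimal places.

N = Σ N_h = 4400. Stratum weights W_h = N_h/N.
x̄_st = (1325·39.7 + 1300·25.3 + 1475·42.9 + 300·33.0) / 4400 = 36.06136

x̄_st ≈ 36.061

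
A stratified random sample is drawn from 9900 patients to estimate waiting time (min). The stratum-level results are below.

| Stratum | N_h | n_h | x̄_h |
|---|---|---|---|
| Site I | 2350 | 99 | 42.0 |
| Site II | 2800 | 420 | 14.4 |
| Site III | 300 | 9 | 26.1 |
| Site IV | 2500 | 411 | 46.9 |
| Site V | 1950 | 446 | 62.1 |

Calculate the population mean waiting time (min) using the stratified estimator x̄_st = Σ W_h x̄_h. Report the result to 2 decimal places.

x̄_st ≈ 38.91

N = Σ N_h = 9900. Stratum weights W_h = N_h/N.
x̄_st = (2350·42.0 + 2800·14.4 + 300·26.1 + 2500·46.9 + 1950·62.1) / 9900 = 38.9086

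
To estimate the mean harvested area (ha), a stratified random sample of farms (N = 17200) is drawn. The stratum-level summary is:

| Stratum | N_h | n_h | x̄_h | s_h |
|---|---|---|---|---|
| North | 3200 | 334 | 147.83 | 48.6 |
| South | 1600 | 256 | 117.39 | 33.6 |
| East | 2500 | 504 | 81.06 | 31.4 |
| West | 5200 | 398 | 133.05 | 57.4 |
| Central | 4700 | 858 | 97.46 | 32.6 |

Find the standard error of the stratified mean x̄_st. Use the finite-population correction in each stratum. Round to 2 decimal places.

V̂(x̄_st) = Σ W_h² (1 − n_h/N_h) s_h²/n_h, with W_h = N_h/N and N = 17200:
  stratum North: (3200/17200)²·(1 − 334/3200)·48.6²/334 = 0.219228
  stratum South: (1600/17200)²·(1 − 256/1600)·33.6²/256 = 0.0320554
  stratum East: (2500/17200)²·(1 − 504/2500)·31.4²/504 = 0.0329968
  stratum West: (5200/17200)²·(1 − 398/5200)·57.4²/398 = 0.69873
  stratum Central: (4700/17200)²·(1 − 858/4700)·32.6²/858 = 0.0756043
V̂(x̄_st) = 1.05861
SE(x̄_st) = √1.05861 = 1.02889

SE(x̄_st) ≈ 1.03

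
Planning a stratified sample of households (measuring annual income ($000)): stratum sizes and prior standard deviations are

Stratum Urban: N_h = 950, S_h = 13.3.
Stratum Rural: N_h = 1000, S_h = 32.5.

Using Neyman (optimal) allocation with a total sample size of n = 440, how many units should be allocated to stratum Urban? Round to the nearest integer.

Neyman allocation: n_h = n · N_h S_h / Σ N_i S_i, with n = 440.
  stratum Urban: N_h·S_h = 950·13.3 = 12635.00
  stratum Rural: N_h·S_h = 1000·32.5 = 32500.00
Σ N_h S_h = 45135.00
n for stratum Urban = 440·12635.00/45135.00 = 123.173 → 123

123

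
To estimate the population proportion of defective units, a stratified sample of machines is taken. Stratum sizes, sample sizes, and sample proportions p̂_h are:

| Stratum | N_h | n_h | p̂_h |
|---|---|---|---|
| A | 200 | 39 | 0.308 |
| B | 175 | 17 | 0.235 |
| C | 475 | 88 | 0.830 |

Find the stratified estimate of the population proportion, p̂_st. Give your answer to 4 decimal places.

p̂_st ≈ 0.5847

N = 850; stratum weights W_h = N_h/N.
p̂_st = Σ W_h p̂_h = (200·0.308 + 175·0.235 + 475·0.830)/850 = 0.58468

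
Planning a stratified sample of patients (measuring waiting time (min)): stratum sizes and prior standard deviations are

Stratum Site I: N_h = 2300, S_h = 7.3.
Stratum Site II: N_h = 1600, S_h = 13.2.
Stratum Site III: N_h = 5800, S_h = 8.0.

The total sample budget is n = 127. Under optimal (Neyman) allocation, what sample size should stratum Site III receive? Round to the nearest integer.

70

Neyman allocation: n_h = n · N_h S_h / Σ N_i S_i, with n = 127.
  stratum Site I: N_h·S_h = 2300·7.3 = 16790.00
  stratum Site II: N_h·S_h = 1600·13.2 = 21120.00
  stratum Site III: N_h·S_h = 5800·8.0 = 46400.00
Σ N_h S_h = 84310.00
n for stratum Site III = 127·46400.00/84310.00 = 69.894 → 70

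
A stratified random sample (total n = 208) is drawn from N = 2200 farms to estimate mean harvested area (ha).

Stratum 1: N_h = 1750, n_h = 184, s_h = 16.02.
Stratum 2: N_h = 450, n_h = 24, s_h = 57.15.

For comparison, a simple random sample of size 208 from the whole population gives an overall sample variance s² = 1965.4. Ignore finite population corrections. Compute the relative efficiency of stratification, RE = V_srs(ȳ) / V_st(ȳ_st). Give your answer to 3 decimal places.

V̂(ȳ_st) = Σ W_h² s_h²/n_h, with W_h = N_h/N and N = 2200:
  stratum 1: (1750/2200)²·16.02²/184 = 0.882547
  stratum 2: (450/2200)²·57.15²/24 = 5.69378
V_st = 6.57633
V_srs = s²/n = 1965.4/208 = 9.44904
Relative efficiency = V_srs / V_st = 9.44904/6.57633 = 1.4368

RE ≈ 1.437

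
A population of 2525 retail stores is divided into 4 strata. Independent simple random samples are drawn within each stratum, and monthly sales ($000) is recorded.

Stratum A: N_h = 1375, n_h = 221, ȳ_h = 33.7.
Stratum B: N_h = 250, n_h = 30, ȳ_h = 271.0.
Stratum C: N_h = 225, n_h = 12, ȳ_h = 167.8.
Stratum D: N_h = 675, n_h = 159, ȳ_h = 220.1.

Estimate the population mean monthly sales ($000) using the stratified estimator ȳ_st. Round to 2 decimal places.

ȳ_st ≈ 118.97

N = Σ N_h = 2525. Stratum weights W_h = N_h/N.
ȳ_st = (1375·33.7 + 250·271.0 + 225·167.8 + 675·220.1) / 2525 = 118.9743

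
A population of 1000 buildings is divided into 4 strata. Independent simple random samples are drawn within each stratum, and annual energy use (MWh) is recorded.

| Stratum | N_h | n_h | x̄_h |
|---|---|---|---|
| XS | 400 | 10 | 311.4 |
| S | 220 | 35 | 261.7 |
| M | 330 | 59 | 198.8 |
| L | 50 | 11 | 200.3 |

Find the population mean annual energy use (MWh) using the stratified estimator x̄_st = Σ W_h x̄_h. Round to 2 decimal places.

x̄_st ≈ 257.75

N = Σ N_h = 1000. Stratum weights W_h = N_h/N.
x̄_st = (400·311.4 + 220·261.7 + 330·198.8 + 50·200.3) / 1000 = 257.7530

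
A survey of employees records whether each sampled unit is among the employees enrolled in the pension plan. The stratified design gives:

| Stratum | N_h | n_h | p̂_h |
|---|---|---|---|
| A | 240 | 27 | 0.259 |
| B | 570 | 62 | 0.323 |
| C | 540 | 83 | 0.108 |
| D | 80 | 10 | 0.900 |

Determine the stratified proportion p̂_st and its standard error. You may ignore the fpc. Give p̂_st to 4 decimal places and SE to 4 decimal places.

p̂_st ≈ 0.2633, SE ≈ 0.0312

N = 1430; stratum weights W_h = N_h/N.
p̂_st = Σ W_h p̂_h = (240·0.259 + 570·0.323 + 540·0.108 + 80·0.900)/1430 = 0.26335
V̂(p̂_st) = Σ W_h² p̂_h(1−p̂_h)/(n_h−1):
  stratum A: (240/1430)²·0.259·0.741/26 = 0.000207919
  stratum B: (570/1430)²·0.323·0.677/61 = 0.000569559
  stratum C: (540/1430)²·0.108·0.892/82 = 0.000167529
  stratum D: (80/1430)²·0.900·0.100/9 = 3.12974e-05
V̂(p̂_st) = 0.000976305; SE = √V̂ = 0.0312459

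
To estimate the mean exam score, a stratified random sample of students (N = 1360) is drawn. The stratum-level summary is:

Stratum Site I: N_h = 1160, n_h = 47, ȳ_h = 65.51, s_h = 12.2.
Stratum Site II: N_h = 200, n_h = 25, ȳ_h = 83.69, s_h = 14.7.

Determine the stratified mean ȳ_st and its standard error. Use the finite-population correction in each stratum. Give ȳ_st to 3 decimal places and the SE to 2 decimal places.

ȳ_st ≈ 68.184, SE ≈ 1.54

ȳ_st = Σ W_h ȳ_h = (1160·65.51 + 200·83.69)/1360 = 68.18353
V̂(ȳ_st) = Σ W_h² (1 − n_h/N_h) s_h²/n_h, with W_h = N_h/N and N = 1360:
  stratum Site I: (1160/1360)²·(1 − 47/1160)·12.2²/47 = 2.21053
  stratum Site II: (200/1360)²·(1 − 25/200)·14.7²/25 = 0.163563
V̂(ȳ_st) = 2.3741
SE(ȳ_st) = √2.3741 = 1.54081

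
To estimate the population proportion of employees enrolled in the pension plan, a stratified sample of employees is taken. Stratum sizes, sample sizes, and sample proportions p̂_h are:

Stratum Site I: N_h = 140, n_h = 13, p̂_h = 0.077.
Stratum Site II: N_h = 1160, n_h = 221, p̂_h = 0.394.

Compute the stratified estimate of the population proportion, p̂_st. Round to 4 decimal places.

p̂_st ≈ 0.3599

N = 1300; stratum weights W_h = N_h/N.
p̂_st = Σ W_h p̂_h = (140·0.077 + 1160·0.394)/1300 = 0.35986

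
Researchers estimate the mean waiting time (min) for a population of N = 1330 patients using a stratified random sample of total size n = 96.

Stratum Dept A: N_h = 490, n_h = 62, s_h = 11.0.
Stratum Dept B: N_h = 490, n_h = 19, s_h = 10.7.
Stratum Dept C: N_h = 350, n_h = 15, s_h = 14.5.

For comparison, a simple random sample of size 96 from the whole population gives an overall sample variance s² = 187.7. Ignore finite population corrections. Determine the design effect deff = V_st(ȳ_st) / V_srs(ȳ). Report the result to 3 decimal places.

deff ≈ 1.050

V̂(ȳ_st) = Σ W_h² s_h²/n_h, with W_h = N_h/N and N = 1330:
  stratum Dept A: (490/1330)²·11.0²/62 = 0.2649
  stratum Dept B: (490/1330)²·10.7²/19 = 0.817905
  stratum Dept C: (350/1330)²·14.5²/15 = 0.970683
V_st = 2.05349
V_srs = s²/n = 187.7/96 = 1.95521
deff = V_st / V_srs = 2.05349/1.95521 = 1.0503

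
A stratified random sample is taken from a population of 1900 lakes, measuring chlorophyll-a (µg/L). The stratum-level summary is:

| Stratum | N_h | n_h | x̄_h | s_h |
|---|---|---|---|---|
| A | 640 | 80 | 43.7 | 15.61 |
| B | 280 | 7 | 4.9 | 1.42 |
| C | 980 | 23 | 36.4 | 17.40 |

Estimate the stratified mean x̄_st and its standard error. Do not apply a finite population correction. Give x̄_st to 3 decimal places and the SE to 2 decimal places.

x̄_st ≈ 34.217, SE ≈ 1.96

x̄_st = Σ W_h x̄_h = (640·43.7 + 280·4.9 + 980·36.4)/1900 = 34.21684
V̂(x̄_st) = Σ W_h² s_h²/n_h, with W_h = N_h/N and N = 1900:
  stratum A: (640/1900)²·15.61²/80 = 0.345596
  stratum B: (280/1900)²·1.42²/7 = 0.00625587
  stratum C: (980/1900)²·17.40²/23 = 3.502
V̂(x̄_st) = 3.85385
SE(x̄_st) = √3.85385 = 1.96312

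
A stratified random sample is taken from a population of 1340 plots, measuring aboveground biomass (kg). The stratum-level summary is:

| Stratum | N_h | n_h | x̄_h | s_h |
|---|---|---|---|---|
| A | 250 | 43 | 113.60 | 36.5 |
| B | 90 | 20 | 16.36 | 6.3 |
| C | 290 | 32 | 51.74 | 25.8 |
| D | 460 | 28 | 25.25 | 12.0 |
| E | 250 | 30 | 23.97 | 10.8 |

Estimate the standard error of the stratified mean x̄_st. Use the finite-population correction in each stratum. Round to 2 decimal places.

SE(x̄_st) ≈ 1.57

V̂(x̄_st) = Σ W_h² (1 − n_h/N_h) s_h²/n_h, with W_h = N_h/N and N = 1340:
  stratum A: (250/1340)²·(1 − 43/250)·36.5²/43 = 0.892931
  stratum B: (90/1340)²·(1 − 20/90)·6.3²/20 = 0.00696277
  stratum C: (290/1340)²·(1 − 32/290)·25.8²/32 = 0.866757
  stratum D: (460/1340)²·(1 − 28/460)·12.0²/28 = 0.569163
  stratum E: (250/1340)²·(1 − 30/250)·10.8²/30 = 0.119091
V̂(x̄_st) = 2.45491
SE(x̄_st) = √2.45491 = 1.56681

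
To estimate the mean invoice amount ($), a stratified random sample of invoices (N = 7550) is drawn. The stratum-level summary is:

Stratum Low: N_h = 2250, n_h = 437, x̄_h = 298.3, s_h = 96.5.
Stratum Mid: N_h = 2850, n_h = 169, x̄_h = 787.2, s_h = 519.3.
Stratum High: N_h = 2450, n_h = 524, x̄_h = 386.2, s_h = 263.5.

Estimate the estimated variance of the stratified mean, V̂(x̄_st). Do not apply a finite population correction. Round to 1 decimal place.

V̂(x̄_st) ≈ 243.2

V̂(x̄_st) = Σ W_h² s_h²/n_h, with W_h = N_h/N and N = 7550:
  stratum Low: (2250/7550)²·96.5²/437 = 1.89254
  stratum Mid: (2850/7550)²·519.3²/169 = 227.377
  stratum High: (2450/7550)²·263.5²/524 = 13.953
V̂(x̄_st) = 243.222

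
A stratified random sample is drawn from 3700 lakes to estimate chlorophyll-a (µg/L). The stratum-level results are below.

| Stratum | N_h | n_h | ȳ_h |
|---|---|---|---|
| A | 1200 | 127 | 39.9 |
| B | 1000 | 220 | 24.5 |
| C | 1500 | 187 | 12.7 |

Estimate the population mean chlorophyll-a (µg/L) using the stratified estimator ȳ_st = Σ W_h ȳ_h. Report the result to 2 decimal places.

ȳ_st ≈ 24.71

N = Σ N_h = 3700. Stratum weights W_h = N_h/N.
ȳ_st = (1200·39.9 + 1000·24.5 + 1500·12.7) / 3700 = 24.7108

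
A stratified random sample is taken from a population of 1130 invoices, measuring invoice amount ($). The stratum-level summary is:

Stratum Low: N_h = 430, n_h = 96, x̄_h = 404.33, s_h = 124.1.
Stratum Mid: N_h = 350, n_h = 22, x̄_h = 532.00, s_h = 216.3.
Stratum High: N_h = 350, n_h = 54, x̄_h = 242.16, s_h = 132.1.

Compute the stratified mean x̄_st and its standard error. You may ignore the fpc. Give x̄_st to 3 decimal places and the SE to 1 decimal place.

x̄_st = Σ W_h x̄_h = (430·404.33 + 350·532.00 + 350·242.16)/1130 = 393.64416
V̂(x̄_st) = Σ W_h² s_h²/n_h, with W_h = N_h/N and N = 1130:
  stratum Low: (430/1130)²·124.1²/96 = 23.2302
  stratum Mid: (350/1130)²·216.3²/22 = 204.019
  stratum High: (350/1130)²·132.1²/54 = 31.0021
V̂(x̄_st) = 258.251
SE(x̄_st) = √258.251 = 16.0702

x̄_st ≈ 393.644, SE ≈ 16.1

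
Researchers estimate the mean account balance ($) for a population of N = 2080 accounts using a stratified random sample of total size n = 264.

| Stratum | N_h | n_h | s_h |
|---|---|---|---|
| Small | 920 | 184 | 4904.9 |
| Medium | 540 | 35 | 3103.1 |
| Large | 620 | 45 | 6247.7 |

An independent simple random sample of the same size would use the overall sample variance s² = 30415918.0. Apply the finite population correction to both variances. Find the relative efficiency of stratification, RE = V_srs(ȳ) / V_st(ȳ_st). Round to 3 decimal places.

V̂(ȳ_st) = Σ W_h² (1 − n_h/N_h) s_h²/n_h, with W_h = N_h/N and N = 2080:
  stratum Small: (920/2080)²·(1 − 184/920)·4904.9²/184 = 20463.6
  stratum Medium: (540/2080)²·(1 − 35/540)·3103.1²/35 = 17341.3
  stratum Large: (620/2080)²·(1 − 45/620)·6247.7²/45 = 71476.1
V_st = 109281
V_srs = (1 − 264/2080)·30415918.0/264 = 100589
Relative efficiency = V_srs / V_st = 100589/109281 = 0.9205

RE ≈ 0.920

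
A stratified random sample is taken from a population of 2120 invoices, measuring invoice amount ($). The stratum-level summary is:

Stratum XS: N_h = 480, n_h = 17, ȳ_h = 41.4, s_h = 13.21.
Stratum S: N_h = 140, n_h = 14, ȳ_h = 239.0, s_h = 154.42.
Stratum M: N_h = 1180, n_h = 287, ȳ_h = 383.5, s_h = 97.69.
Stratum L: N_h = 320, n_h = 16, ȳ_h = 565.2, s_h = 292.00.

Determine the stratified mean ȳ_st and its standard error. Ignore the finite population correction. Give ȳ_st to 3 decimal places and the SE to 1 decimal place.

ȳ_st = Σ W_h ȳ_h = (480·41.4 + 140·239.0 + 1180·383.5 + 320·565.2)/2120 = 323.92736
V̂(ȳ_st) = Σ W_h² s_h²/n_h, with W_h = N_h/N and N = 2120:
  stratum XS: (480/2120)²·13.21²/17 = 0.52622
  stratum S: (140/2120)²·154.42²/14 = 7.42785
  stratum M: (1180/2120)²·97.69²/287 = 10.3017
  stratum L: (320/2120)²·292.00²/16 = 121.415
V̂(ȳ_st) = 139.671
SE(ȳ_st) = √139.671 = 11.8183

ȳ_st ≈ 323.927, SE ≈ 11.8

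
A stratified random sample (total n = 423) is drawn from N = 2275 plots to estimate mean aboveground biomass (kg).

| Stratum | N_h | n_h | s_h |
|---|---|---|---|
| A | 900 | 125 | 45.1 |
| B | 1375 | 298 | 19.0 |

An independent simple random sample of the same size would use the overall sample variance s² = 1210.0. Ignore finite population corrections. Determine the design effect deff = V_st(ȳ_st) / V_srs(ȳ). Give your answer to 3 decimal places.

deff ≈ 1.045

V̂(ȳ_st) = Σ W_h² s_h²/n_h, with W_h = N_h/N and N = 2275:
  stratum A: (900/2275)²·45.1²/125 = 2.54663
  stratum B: (1375/2275)²·19.0²/298 = 0.442521
V_st = 2.98915
V_srs = s²/n = 1210.0/423 = 2.86052
deff = V_st / V_srs = 2.98915/2.86052 = 1.0450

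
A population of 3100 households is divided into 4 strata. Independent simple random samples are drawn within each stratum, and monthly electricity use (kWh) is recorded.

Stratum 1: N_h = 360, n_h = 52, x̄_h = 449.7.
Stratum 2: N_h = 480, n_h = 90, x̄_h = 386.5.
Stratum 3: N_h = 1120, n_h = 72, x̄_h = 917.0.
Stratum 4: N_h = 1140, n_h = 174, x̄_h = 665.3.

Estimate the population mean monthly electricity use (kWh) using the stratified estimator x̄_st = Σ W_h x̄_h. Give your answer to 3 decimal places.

N = Σ N_h = 3100. Stratum weights W_h = N_h/N.
x̄_st = (360·449.7 + 480·386.5 + 1120·917.0 + 1140·665.3) / 3100 = 688.03032

x̄_st ≈ 688.030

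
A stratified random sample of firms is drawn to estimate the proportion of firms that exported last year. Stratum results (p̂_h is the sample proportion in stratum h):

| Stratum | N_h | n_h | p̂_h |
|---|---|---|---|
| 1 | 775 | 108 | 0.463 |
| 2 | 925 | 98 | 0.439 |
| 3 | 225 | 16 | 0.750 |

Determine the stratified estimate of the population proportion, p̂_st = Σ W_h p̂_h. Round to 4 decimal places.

N = 1925; stratum weights W_h = N_h/N.
p̂_st = Σ W_h p̂_h = (775·0.463 + 925·0.439 + 225·0.750)/1925 = 0.48501

p̂_st ≈ 0.4850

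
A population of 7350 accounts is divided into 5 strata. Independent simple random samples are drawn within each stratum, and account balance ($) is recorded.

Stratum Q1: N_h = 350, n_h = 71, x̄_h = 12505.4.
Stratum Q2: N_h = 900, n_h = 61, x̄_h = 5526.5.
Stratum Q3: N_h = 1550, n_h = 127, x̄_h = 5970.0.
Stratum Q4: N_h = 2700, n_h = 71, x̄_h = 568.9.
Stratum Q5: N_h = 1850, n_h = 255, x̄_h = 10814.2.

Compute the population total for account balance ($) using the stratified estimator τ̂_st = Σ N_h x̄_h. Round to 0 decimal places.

τ̂_st ≈ 40146540

τ̂_st = Σ N_h x̄_h = 350·12505.4 + 900·5526.5 + 1550·5970.0 + 2700·568.9 + 1850·10814.2 = 40146540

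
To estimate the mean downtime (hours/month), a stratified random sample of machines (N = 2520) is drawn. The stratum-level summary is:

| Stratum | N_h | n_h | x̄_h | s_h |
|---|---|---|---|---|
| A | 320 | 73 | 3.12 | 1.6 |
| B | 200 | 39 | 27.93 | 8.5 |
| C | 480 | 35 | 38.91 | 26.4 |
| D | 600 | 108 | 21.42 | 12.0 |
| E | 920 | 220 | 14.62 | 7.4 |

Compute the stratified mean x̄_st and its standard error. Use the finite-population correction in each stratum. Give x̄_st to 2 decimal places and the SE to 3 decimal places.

x̄_st = Σ W_h x̄_h = (320·3.12 + 200·27.93 + 480·38.91 + 600·21.42 + 920·14.62)/2520 = 20.46175
V̂(x̄_st) = Σ W_h² (1 − n_h/N_h) s_h²/n_h, with W_h = N_h/N and N = 2520:
  stratum A: (320/2520)²·(1 − 73/320)·1.6²/73 = 0.000436479
  stratum B: (200/2520)²·(1 − 39/200)·8.5²/39 = 0.00939351
  stratum C: (480/2520)²·(1 − 35/480)·26.4²/35 = 0.669792
  stratum D: (600/2520)²·(1 − 108/600)·12.0²/108 = 0.0619803
  stratum E: (920/2520)²·(1 − 220/920)·7.4²/220 = 0.0252421
V̂(x̄_st) = 0.766844
SE(x̄_st) = √0.766844 = 0.875697

x̄_st ≈ 20.46, SE ≈ 0.876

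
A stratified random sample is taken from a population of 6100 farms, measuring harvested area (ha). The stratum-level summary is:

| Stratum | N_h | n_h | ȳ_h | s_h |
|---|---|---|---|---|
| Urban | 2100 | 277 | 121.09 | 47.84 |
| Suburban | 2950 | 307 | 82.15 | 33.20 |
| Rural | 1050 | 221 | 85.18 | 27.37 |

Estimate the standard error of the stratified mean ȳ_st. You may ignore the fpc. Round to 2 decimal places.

V̂(ȳ_st) = Σ W_h² s_h²/n_h, with W_h = N_h/N and N = 6100:
  stratum Urban: (2100/6100)²·47.84²/277 = 0.979223
  stratum Suburban: (2950/6100)²·33.20²/307 = 0.839696
  stratum Rural: (1050/6100)²·27.37²/221 = 0.100433
V̂(ȳ_st) = 1.91935
SE(ȳ_st) = √1.91935 = 1.38541

SE(ȳ_st) ≈ 1.39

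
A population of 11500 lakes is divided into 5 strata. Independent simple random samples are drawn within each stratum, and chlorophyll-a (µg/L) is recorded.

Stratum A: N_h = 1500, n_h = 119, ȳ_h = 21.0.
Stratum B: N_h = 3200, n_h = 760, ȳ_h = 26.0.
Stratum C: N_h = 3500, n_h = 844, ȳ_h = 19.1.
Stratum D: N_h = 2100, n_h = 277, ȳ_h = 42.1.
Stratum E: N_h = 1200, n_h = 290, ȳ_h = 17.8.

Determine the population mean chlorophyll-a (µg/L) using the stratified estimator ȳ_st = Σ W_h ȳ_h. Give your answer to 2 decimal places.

ȳ_st ≈ 25.33

N = Σ N_h = 11500. Stratum weights W_h = N_h/N.
ȳ_st = (1500·21.0 + 3200·26.0 + 3500·19.1 + 2100·42.1 + 1200·17.8) / 11500 = 25.3322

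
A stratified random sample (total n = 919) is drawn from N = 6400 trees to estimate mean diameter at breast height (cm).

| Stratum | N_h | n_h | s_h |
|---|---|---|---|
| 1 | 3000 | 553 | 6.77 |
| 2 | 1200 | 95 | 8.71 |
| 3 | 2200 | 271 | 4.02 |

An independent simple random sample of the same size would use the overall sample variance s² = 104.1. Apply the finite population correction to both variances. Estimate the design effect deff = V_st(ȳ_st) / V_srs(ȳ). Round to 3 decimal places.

V̂(ȳ_st) = Σ W_h² (1 − n_h/N_h) s_h²/n_h, with W_h = N_h/N and N = 6400:
  stratum 1: (3000/6400)²·(1 − 553/3000)·6.77²/553 = 0.0148541
  stratum 2: (1200/6400)²·(1 − 95/1200)·8.71²/95 = 0.0258521
  stratum 3: (2200/6400)²·(1 − 271/2200)·4.02²/271 = 0.00617842
V_st = 0.0468847
V_srs = (1 − 919/6400)·104.1/919 = 0.0970097
deff = V_st / V_srs = 0.0468847/0.0970097 = 0.4833

deff ≈ 0.483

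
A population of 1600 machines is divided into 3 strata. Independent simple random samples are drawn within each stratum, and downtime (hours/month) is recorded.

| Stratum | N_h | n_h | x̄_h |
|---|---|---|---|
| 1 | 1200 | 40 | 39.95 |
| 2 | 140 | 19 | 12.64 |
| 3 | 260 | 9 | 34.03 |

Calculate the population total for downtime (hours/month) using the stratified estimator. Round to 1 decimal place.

τ̂_st = Σ N_h x̄_h = 1200·39.95 + 140·12.64 + 260·34.03 = 58557.4

τ̂_st ≈ 58557.4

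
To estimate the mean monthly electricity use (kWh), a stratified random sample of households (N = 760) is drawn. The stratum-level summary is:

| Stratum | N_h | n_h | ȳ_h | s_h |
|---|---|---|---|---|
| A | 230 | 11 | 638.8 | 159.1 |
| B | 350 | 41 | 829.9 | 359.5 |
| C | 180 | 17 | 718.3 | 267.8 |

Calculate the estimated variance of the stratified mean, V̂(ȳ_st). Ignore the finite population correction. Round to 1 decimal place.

V̂(ȳ_st) = Σ W_h² s_h²/n_h, with W_h = N_h/N and N = 760:
  stratum A: (230/760)²·159.1²/11 = 210.754
  stratum B: (350/760)²·359.5²/41 = 668.533
  stratum C: (180/760)²·267.8²/17 = 236.641
V̂(ȳ_st) = 1115.93

V̂(ȳ_st) ≈ 1115.9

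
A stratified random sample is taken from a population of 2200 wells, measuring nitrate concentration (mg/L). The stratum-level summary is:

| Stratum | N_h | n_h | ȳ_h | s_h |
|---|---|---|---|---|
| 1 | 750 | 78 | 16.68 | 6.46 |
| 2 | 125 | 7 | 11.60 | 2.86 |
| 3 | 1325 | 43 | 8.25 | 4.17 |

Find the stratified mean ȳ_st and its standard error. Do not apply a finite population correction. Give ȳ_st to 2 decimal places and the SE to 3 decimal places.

ȳ_st ≈ 11.31, SE ≈ 0.461

ȳ_st = Σ W_h ȳ_h = (750·16.68 + 125·11.60 + 1325·8.25)/2200 = 11.31420
V̂(ȳ_st) = Σ W_h² s_h²/n_h, with W_h = N_h/N and N = 2200:
  stratum 1: (750/2200)²·6.46²/78 = 0.0621796
  stratum 2: (125/2200)²·2.86²/7 = 0.00377232
  stratum 3: (1325/2200)²·4.17²/43 = 0.146686
V̂(ȳ_st) = 0.212638
SE(ȳ_st) = √0.212638 = 0.461127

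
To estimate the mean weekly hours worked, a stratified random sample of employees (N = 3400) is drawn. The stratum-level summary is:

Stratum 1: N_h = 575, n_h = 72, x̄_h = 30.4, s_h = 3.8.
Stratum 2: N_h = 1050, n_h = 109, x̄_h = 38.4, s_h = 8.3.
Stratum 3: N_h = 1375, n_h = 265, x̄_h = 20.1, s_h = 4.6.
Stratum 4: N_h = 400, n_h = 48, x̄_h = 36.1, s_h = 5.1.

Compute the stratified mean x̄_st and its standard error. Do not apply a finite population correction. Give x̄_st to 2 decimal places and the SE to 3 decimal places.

x̄_st ≈ 29.38, SE ≈ 0.294

x̄_st = Σ W_h x̄_h = (575·30.4 + 1050·38.4 + 1375·20.1 + 400·36.1)/3400 = 29.37574
V̂(x̄_st) = Σ W_h² s_h²/n_h, with W_h = N_h/N and N = 3400:
  stratum 1: (575/3400)²·3.8²/72 = 0.00573605
  stratum 2: (1050/3400)²·8.3²/109 = 0.0602768
  stratum 3: (1375/3400)²·4.6²/265 = 0.0130592
  stratum 4: (400/3400)²·5.1²/48 = 0.0075
V̂(x̄_st) = 0.0865721
SE(x̄_st) = √0.0865721 = 0.294231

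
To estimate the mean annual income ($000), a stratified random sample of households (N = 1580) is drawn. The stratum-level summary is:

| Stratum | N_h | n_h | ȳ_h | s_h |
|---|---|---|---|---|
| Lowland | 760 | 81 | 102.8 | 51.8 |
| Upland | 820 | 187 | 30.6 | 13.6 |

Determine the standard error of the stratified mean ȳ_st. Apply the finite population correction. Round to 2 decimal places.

SE(ȳ_st) ≈ 2.66

V̂(ȳ_st) = Σ W_h² (1 − n_h/N_h) s_h²/n_h, with W_h = N_h/N and N = 1580:
  stratum Lowland: (760/1580)²·(1 − 81/760)·51.8²/81 = 6.84768
  stratum Upland: (820/1580)²·(1 − 187/820)·13.6²/187 = 0.205655
V̂(ȳ_st) = 7.05334
SE(ȳ_st) = √7.05334 = 2.65581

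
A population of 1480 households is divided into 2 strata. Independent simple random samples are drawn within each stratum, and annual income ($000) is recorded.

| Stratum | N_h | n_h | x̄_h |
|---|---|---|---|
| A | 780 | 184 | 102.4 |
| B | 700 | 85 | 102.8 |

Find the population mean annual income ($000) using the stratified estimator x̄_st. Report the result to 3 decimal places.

N = Σ N_h = 1480. Stratum weights W_h = N_h/N.
x̄_st = (780·102.4 + 700·102.8) / 1480 = 102.58919

x̄_st ≈ 102.589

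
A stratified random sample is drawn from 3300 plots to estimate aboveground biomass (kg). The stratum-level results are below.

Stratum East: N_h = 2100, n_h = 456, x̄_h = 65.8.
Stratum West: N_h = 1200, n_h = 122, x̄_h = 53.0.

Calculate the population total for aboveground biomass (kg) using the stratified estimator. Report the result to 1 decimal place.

τ̂_st ≈ 201780.0

τ̂_st = Σ N_h x̄_h = 2100·65.8 + 1200·53.0 = 201780.0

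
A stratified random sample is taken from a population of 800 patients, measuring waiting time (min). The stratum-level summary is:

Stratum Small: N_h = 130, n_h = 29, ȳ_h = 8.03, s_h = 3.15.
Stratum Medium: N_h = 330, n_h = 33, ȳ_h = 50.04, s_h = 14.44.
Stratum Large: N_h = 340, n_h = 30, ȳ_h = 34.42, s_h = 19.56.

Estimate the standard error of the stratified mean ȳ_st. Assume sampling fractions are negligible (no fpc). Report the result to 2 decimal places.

V̂(ȳ_st) = Σ W_h² s_h²/n_h, with W_h = N_h/N and N = 800:
  stratum Small: (130/800)²·3.15²/29 = 0.00903504
  stratum Medium: (330/800)²·14.44²/33 = 1.07515
  stratum Large: (340/800)²·19.56²/30 = 2.30353
V̂(ȳ_st) = 3.38772
SE(ȳ_st) = √3.38772 = 1.84057

SE(ȳ_st) ≈ 1.84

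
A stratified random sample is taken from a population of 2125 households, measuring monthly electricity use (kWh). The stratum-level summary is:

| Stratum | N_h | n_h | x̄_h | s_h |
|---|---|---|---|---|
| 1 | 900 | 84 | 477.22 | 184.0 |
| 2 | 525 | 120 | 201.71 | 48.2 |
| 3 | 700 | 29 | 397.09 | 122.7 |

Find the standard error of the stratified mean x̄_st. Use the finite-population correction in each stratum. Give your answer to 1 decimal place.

V̂(x̄_st) = Σ W_h² (1 − n_h/N_h) s_h²/n_h, with W_h = N_h/N and N = 2125:
  stratum 1: (900/2125)²·(1 − 84/900)·184.0²/84 = 65.5498
  stratum 2: (525/2125)²·(1 − 120/525)·48.2²/120 = 0.91161
  stratum 3: (700/2125)²·(1 − 29/700)·122.7²/29 = 54
V̂(x̄_st) = 120.461
SE(x̄_st) = √120.461 = 10.9755

SE(x̄_st) ≈ 11.0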